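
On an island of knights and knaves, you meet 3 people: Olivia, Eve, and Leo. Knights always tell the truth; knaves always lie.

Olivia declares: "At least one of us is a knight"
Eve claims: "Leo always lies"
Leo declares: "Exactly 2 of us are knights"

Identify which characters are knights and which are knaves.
Olivia is a knight.
Eve is a knave.
Leo is a knight.

Verification:
- Olivia (knight) says "At least one of us is a knight" - this is TRUE because Olivia and Leo are knights.
- Eve (knave) says "Leo always lies" - this is FALSE (a lie) because Leo is a knight.
- Leo (knight) says "Exactly 2 of us are knights" - this is TRUE because there are 2 knights.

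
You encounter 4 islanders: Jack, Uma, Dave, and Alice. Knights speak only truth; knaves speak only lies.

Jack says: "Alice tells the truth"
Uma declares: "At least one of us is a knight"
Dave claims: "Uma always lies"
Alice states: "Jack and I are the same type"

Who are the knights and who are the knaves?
Jack is a knight.
Uma is a knight.
Dave is a knave.
Alice is a knight.

Verification:
- Jack (knight) says "Alice tells the truth" - this is TRUE because Alice is a knight.
- Uma (knight) says "At least one of us is a knight" - this is TRUE because Jack, Uma, and Alice are knights.
- Dave (knave) says "Uma always lies" - this is FALSE (a lie) because Uma is a knight.
- Alice (knight) says "Jack and I are the same type" - this is TRUE because Alice is a knight and Jack is a knight.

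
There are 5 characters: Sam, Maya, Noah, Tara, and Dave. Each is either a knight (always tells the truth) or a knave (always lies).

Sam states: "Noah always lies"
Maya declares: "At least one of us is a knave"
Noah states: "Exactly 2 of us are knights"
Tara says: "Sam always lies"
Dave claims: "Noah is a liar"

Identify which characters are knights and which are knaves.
Sam is a knight.
Maya is a knight.
Noah is a knave.
Tara is a knave.
Dave is a knight.

Verification:
- Sam (knight) says "Noah always lies" - this is TRUE because Noah is a knave.
- Maya (knight) says "At least one of us is a knave" - this is TRUE because Noah and Tara are knaves.
- Noah (knave) says "Exactly 2 of us are knights" - this is FALSE (a lie) because there are 3 knights.
- Tara (knave) says "Sam always lies" - this is FALSE (a lie) because Sam is a knight.
- Dave (knight) says "Noah is a liar" - this is TRUE because Noah is a knave.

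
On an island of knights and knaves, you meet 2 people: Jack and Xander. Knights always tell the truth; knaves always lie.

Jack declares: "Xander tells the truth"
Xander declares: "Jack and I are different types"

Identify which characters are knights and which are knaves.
Jack is a knave.
Xander is a knave.

Verification:
- Jack (knave) says "Xander tells the truth" - this is FALSE (a lie) because Xander is a knave.
- Xander (knave) says "Jack and I are different types" - this is FALSE (a lie) because Xander is a knave and Jack is a knave.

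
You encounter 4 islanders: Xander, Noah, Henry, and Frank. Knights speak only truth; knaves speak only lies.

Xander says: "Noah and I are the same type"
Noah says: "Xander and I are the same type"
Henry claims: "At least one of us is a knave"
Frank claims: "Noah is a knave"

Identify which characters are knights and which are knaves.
Xander is a knight.
Noah is a knight.
Henry is a knight.
Frank is a knave.

Verification:
- Xander (knight) says "Noah and I are the same type" - this is TRUE because Xander is a knight and Noah is a knight.
- Noah (knight) says "Xander and I are the same type" - this is TRUE because Noah is a knight and Xander is a knight.
- Henry (knight) says "At least one of us is a knave" - this is TRUE because Frank is a knave.
- Frank (knave) says "Noah is a knave" - this is FALSE (a lie) because Noah is a knight.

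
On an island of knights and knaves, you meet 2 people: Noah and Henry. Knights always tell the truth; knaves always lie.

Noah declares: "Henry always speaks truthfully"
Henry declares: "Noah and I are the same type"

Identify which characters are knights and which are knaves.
Noah is a knight.
Henry is a knight.

Verification:
- Noah (knight) says "Henry always speaks truthfully" - this is TRUE because Henry is a knight.
- Henry (knight) says "Noah and I are the same type" - this is TRUE because Henry is a knight and Noah is a knight.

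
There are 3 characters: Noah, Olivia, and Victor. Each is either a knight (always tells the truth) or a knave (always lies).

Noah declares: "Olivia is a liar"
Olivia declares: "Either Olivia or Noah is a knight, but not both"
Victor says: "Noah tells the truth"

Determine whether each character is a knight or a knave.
Noah is a knave.
Olivia is a knight.
Victor is a knave.

Verification:
- Noah (knave) says "Olivia is a liar" - this is FALSE (a lie) because Olivia is a knight.
- Olivia (knight) says "Either Olivia or Noah is a knight, but not both" - this is TRUE because Olivia is a knight and Noah is a knave.
- Victor (knave) says "Noah tells the truth" - this is FALSE (a lie) because Noah is a knave.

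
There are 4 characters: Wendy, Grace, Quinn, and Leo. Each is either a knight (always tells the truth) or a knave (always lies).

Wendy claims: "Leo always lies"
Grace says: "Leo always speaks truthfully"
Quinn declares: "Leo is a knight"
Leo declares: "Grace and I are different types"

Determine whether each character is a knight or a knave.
Wendy is a knight.
Grace is a knave.
Quinn is a knave.
Leo is a knave.

Verification:
- Wendy (knight) says "Leo always lies" - this is TRUE because Leo is a knave.
- Grace (knave) says "Leo always speaks truthfully" - this is FALSE (a lie) because Leo is a knave.
- Quinn (knave) says "Leo is a knight" - this is FALSE (a lie) because Leo is a knave.
- Leo (knave) says "Grace and I are different types" - this is FALSE (a lie) because Leo is a knave and Grace is a knave.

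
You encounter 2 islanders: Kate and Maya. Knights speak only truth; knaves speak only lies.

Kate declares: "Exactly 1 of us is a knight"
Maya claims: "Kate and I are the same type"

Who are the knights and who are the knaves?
Kate is a knight.
Maya is a knave.

Verification:
- Kate (knight) says "Exactly 1 of us is a knight" - this is TRUE because there are 1 knights.
- Maya (knave) says "Kate and I are the same type" - this is FALSE (a lie) because Maya is a knave and Kate is a knight.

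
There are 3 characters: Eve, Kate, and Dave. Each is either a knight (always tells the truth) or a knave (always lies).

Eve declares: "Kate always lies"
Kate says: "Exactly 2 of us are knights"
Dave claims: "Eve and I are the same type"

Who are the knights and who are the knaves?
Eve is a knight.
Kate is a knave.
Dave is a knave.

Verification:
- Eve (knight) says "Kate always lies" - this is TRUE because Kate is a knave.
- Kate (knave) says "Exactly 2 of us are knights" - this is FALSE (a lie) because there are 1 knights.
- Dave (knave) says "Eve and I are the same type" - this is FALSE (a lie) because Dave is a knave and Eve is a knight.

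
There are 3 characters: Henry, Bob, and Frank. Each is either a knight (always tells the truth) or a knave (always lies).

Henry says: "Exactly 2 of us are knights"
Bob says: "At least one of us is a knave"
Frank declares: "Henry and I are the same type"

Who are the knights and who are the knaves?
Henry is a knight.
Bob is a knight.
Frank is a knave.

Verification:
- Henry (knight) says "Exactly 2 of us are knights" - this is TRUE because there are 2 knights.
- Bob (knight) says "At least one of us is a knave" - this is TRUE because Frank is a knave.
- Frank (knave) says "Henry and I are the same type" - this is FALSE (a lie) because Frank is a knave and Henry is a knight.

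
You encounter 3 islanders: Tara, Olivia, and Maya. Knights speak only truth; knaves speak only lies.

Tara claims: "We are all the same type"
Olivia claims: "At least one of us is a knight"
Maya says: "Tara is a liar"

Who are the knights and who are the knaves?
Tara is a knave.
Olivia is a knight.
Maya is a knight.

Verification:
- Tara (knave) says "We are all the same type" - this is FALSE (a lie) because Olivia and Maya are knights and Tara is a knave.
- Olivia (knight) says "At least one of us is a knight" - this is TRUE because Olivia and Maya are knights.
- Maya (knight) says "Tara is a liar" - this is TRUE because Tara is a knave.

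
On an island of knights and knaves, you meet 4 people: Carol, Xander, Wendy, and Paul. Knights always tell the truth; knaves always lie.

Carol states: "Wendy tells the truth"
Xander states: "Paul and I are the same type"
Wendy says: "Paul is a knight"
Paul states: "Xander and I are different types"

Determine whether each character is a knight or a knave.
Carol is a knight.
Xander is a knave.
Wendy is a knight.
Paul is a knight.

Verification:
- Carol (knight) says "Wendy tells the truth" - this is TRUE because Wendy is a knight.
- Xander (knave) says "Paul and I are the same type" - this is FALSE (a lie) because Xander is a knave and Paul is a knight.
- Wendy (knight) says "Paul is a knight" - this is TRUE because Paul is a knight.
- Paul (knight) says "Xander and I are different types" - this is TRUE because Paul is a knight and Xander is a knave.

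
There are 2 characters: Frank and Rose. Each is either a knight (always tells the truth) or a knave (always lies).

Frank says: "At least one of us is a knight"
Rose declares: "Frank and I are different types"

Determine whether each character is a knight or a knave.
Frank is a knave.
Rose is a knave.

Verification:
- Frank (knave) says "At least one of us is a knight" - this is FALSE (a lie) because no one is a knight.
- Rose (knave) says "Frank and I are different types" - this is FALSE (a lie) because Rose is a knave and Frank is a knave.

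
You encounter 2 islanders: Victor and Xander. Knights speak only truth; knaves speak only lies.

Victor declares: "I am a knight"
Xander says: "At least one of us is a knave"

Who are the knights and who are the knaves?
Victor is a knave.
Xander is a knight.

Verification:
- Victor (knave) says "I am a knight" - this is FALSE (a lie) because Victor is a knave.
- Xander (knight) says "At least one of us is a knave" - this is TRUE because Victor is a knave.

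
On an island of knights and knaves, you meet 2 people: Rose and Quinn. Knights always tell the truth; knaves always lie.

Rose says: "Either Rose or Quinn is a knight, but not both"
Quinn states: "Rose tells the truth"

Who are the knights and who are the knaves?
Rose is a knave.
Quinn is a knave.

Verification:
- Rose (knave) says "Either Rose or Quinn is a knight, but not both" - this is FALSE (a lie) because Rose is a knave and Quinn is a knave.
- Quinn (knave) says "Rose tells the truth" - this is FALSE (a lie) because Rose is a knave.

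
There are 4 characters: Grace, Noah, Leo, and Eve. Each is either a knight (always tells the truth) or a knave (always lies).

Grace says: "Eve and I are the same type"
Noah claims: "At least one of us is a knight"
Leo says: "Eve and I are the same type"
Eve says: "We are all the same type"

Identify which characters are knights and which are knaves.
Grace is a knight.
Noah is a knight.
Leo is a knight.
Eve is a knight.

Verification:
- Grace (knight) says "Eve and I are the same type" - this is TRUE because Grace is a knight and Eve is a knight.
- Noah (knight) says "At least one of us is a knight" - this is TRUE because Grace, Noah, Leo, and Eve are knights.
- Leo (knight) says "Eve and I are the same type" - this is TRUE because Leo is a knight and Eve is a knight.
- Eve (knight) says "We are all the same type" - this is TRUE because Grace, Noah, Leo, and Eve are knights.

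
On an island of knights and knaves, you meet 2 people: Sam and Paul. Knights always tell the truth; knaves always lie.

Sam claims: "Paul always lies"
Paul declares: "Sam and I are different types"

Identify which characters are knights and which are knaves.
Sam is a knave.
Paul is a knight.

Verification:
- Sam (knave) says "Paul always lies" - this is FALSE (a lie) because Paul is a knight.
- Paul (knight) says "Sam and I are different types" - this is TRUE because Paul is a knight and Sam is a knave.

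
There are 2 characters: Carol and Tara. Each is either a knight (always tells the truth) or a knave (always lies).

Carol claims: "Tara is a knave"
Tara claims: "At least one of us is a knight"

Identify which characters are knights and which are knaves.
Carol is a knave.
Tara is a knight.

Verification:
- Carol (knave) says "Tara is a knave" - this is FALSE (a lie) because Tara is a knight.
- Tara (knight) says "At least one of us is a knight" - this is TRUE because Tara is a knight.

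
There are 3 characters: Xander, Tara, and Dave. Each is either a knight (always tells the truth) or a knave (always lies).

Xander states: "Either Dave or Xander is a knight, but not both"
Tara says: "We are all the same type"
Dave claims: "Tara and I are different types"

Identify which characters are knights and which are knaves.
Xander is a knight.
Tara is a knave.
Dave is a knave.

Verification:
- Xander (knight) says "Either Dave or Xander is a knight, but not both" - this is TRUE because Dave is a knave and Xander is a knight.
- Tara (knave) says "We are all the same type" - this is FALSE (a lie) because Xander is a knight and Tara and Dave are knaves.
- Dave (knave) says "Tara and I are different types" - this is FALSE (a lie) because Dave is a knave and Tara is a knave.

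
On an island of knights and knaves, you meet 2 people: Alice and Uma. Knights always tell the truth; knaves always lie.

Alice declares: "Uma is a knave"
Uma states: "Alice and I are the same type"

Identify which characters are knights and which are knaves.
Alice is a knight.
Uma is a knave.

Verification:
- Alice (knight) says "Uma is a knave" - this is TRUE because Uma is a knave.
- Uma (knave) says "Alice and I are the same type" - this is FALSE (a lie) because Uma is a knave and Alice is a knight.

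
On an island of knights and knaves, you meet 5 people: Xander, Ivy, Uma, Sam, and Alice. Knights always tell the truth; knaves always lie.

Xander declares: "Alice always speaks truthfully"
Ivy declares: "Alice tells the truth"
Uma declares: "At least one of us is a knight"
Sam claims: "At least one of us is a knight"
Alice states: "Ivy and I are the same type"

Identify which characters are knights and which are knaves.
Xander is a knight.
Ivy is a knight.
Uma is a knight.
Sam is a knight.
Alice is a knight.

Verification:
- Xander (knight) says "Alice always speaks truthfully" - this is TRUE because Alice is a knight.
- Ivy (knight) says "Alice tells the truth" - this is TRUE because Alice is a knight.
- Uma (knight) says "At least one of us is a knight" - this is TRUE because Xander, Ivy, Uma, Sam, and Alice are knights.
- Sam (knight) says "At least one of us is a knight" - this is TRUE because Xander, Ivy, Uma, Sam, and Alice are knights.
- Alice (knight) says "Ivy and I are the same type" - this is TRUE because Alice is a knight and Ivy is a knight.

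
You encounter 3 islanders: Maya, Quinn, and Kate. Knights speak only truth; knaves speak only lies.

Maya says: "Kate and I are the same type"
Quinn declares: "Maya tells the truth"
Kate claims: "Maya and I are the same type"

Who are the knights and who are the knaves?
Maya is a knight.
Quinn is a knight.
Kate is a knight.

Verification:
- Maya (knight) says "Kate and I are the same type" - this is TRUE because Maya is a knight and Kate is a knight.
- Quinn (knight) says "Maya tells the truth" - this is TRUE because Maya is a knight.
- Kate (knight) says "Maya and I are the same type" - this is TRUE because Kate is a knight and Maya is a knight.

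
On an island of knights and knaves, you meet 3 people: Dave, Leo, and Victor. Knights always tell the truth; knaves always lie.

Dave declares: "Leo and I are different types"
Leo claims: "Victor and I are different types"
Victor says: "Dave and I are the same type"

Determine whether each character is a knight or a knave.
Dave is a knight.
Leo is a knave.
Victor is a knave.

Verification:
- Dave (knight) says "Leo and I are different types" - this is TRUE because Dave is a knight and Leo is a knave.
- Leo (knave) says "Victor and I are different types" - this is FALSE (a lie) because Leo is a knave and Victor is a knave.
- Victor (knave) says "Dave and I are the same type" - this is FALSE (a lie) because Victor is a knave and Dave is a knight.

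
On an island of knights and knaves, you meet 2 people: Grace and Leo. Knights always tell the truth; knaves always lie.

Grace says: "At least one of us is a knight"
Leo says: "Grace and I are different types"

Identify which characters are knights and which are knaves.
Grace is a knave.
Leo is a knave.

Verification:
- Grace (knave) says "At least one of us is a knight" - this is FALSE (a lie) because no one is a knight.
- Leo (knave) says "Grace and I are different types" - this is FALSE (a lie) because Leo is a knave and Grace is a knave.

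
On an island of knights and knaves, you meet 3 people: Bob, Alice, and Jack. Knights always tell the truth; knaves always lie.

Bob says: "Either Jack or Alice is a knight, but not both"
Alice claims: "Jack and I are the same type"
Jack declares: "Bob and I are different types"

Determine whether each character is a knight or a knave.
Bob is a knave.
Alice is a knight.
Jack is a knight.

Verification:
- Bob (knave) says "Either Jack or Alice is a knight, but not both" - this is FALSE (a lie) because Jack is a knight and Alice is a knight.
- Alice (knight) says "Jack and I are the same type" - this is TRUE because Alice is a knight and Jack is a knight.
- Jack (knight) says "Bob and I are different types" - this is TRUE because Jack is a knight and Bob is a knave.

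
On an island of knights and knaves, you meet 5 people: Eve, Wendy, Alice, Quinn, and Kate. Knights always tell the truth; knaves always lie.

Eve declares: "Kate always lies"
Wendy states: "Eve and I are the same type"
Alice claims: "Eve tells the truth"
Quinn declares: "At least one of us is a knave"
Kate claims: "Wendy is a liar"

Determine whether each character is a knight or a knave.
Eve is a knight.
Wendy is a knight.
Alice is a knight.
Quinn is a knight.
Kate is a knave.

Verification:
- Eve (knight) says "Kate always lies" - this is TRUE because Kate is a knave.
- Wendy (knight) says "Eve and I are the same type" - this is TRUE because Wendy is a knight and Eve is a knight.
- Alice (knight) says "Eve tells the truth" - this is TRUE because Eve is a knight.
- Quinn (knight) says "At least one of us is a knave" - this is TRUE because Kate is a knave.
- Kate (knave) says "Wendy is a liar" - this is FALSE (a lie) because Wendy is a knight.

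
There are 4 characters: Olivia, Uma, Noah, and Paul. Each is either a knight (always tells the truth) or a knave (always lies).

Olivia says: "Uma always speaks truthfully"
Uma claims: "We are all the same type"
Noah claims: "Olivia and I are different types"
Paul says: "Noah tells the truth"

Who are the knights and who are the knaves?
Olivia is a knave.
Uma is a knave.
Noah is a knight.
Paul is a knight.

Verification:
- Olivia (knave) says "Uma always speaks truthfully" - this is FALSE (a lie) because Uma is a knave.
- Uma (knave) says "We are all the same type" - this is FALSE (a lie) because Noah and Paul are knights and Olivia and Uma are knaves.
- Noah (knight) says "Olivia and I are different types" - this is TRUE because Noah is a knight and Olivia is a knave.
- Paul (knight) says "Noah tells the truth" - this is TRUE because Noah is a knight.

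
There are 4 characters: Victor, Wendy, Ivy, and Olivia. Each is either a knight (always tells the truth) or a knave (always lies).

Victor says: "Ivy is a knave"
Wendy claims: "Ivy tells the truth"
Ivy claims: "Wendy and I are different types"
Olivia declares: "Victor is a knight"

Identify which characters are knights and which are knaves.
Victor is a knight.
Wendy is a knave.
Ivy is a knave.
Olivia is a knight.

Verification:
- Victor (knight) says "Ivy is a knave" - this is TRUE because Ivy is a knave.
- Wendy (knave) says "Ivy tells the truth" - this is FALSE (a lie) because Ivy is a knave.
- Ivy (knave) says "Wendy and I are different types" - this is FALSE (a lie) because Ivy is a knave and Wendy is a knave.
- Olivia (knight) says "Victor is a knight" - this is TRUE because Victor is a knight.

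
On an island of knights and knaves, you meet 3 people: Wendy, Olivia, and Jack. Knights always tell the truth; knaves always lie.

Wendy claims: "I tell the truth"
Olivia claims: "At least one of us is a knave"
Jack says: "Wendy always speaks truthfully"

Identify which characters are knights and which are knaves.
Wendy is a knave.
Olivia is a knight.
Jack is a knave.

Verification:
- Wendy (knave) says "I tell the truth" - this is FALSE (a lie) because Wendy is a knave.
- Olivia (knight) says "At least one of us is a knave" - this is TRUE because Wendy and Jack are knaves.
- Jack (knave) says "Wendy always speaks truthfully" - this is FALSE (a lie) because Wendy is a knave.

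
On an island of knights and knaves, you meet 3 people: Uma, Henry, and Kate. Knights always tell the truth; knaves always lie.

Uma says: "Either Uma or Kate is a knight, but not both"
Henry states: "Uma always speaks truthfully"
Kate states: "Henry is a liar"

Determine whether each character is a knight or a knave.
Uma is a knight.
Henry is a knight.
Kate is a knave.

Verification:
- Uma (knight) says "Either Uma or Kate is a knight, but not both" - this is TRUE because Uma is a knight and Kate is a knave.
- Henry (knight) says "Uma always speaks truthfully" - this is TRUE because Uma is a knight.
- Kate (knave) says "Henry is a liar" - this is FALSE (a lie) because Henry is a knight.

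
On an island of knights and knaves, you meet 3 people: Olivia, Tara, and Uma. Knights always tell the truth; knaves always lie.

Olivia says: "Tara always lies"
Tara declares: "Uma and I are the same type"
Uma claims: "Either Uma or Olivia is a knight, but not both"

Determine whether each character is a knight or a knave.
Olivia is a knave.
Tara is a knight.
Uma is a knight.

Verification:
- Olivia (knave) says "Tara always lies" - this is FALSE (a lie) because Tara is a knight.
- Tara (knight) says "Uma and I are the same type" - this is TRUE because Tara is a knight and Uma is a knight.
- Uma (knight) says "Either Uma or Olivia is a knight, but not both" - this is TRUE because Uma is a knight and Olivia is a knave.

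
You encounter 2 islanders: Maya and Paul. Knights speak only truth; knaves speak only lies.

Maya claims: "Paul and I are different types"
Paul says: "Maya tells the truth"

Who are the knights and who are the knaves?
Maya is a knave.
Paul is a knave.

Verification:
- Maya (knave) says "Paul and I are different types" - this is FALSE (a lie) because Maya is a knave and Paul is a knave.
- Paul (knave) says "Maya tells the truth" - this is FALSE (a lie) because Maya is a knave.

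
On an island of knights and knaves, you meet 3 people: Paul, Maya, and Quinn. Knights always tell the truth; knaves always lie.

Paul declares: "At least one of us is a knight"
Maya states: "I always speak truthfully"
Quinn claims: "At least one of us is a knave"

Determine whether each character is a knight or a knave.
Paul is a knight.
Maya is a knave.
Quinn is a knight.

Verification:
- Paul (knight) says "At least one of us is a knight" - this is TRUE because Paul and Quinn are knights.
- Maya (knave) says "I always speak truthfully" - this is FALSE (a lie) because Maya is a knave.
- Quinn (knight) says "At least one of us is a knave" - this is TRUE because Maya is a knave.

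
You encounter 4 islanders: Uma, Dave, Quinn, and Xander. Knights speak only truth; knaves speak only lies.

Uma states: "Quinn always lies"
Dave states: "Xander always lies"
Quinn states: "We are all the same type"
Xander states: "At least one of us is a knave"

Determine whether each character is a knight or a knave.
Uma is a knight.
Dave is a knave.
Quinn is a knave.
Xander is a knight.

Verification:
- Uma (knight) says "Quinn always lies" - this is TRUE because Quinn is a knave.
- Dave (knave) says "Xander always lies" - this is FALSE (a lie) because Xander is a knight.
- Quinn (knave) says "We are all the same type" - this is FALSE (a lie) because Uma and Xander are knights and Dave and Quinn are knaves.
- Xander (knight) says "At least one of us is a knave" - this is TRUE because Dave and Quinn are knaves.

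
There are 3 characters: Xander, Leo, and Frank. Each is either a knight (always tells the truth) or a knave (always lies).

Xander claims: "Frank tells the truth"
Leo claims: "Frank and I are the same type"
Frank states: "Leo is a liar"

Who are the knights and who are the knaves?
Xander is a knight.
Leo is a knave.
Frank is a knight.

Verification:
- Xander (knight) says "Frank tells the truth" - this is TRUE because Frank is a knight.
- Leo (knave) says "Frank and I are the same type" - this is FALSE (a lie) because Leo is a knave and Frank is a knight.
- Frank (knight) says "Leo is a liar" - this is TRUE because Leo is a knave.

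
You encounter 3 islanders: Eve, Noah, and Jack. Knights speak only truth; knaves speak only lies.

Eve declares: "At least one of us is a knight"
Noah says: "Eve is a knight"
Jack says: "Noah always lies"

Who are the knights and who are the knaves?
Eve is a knight.
Noah is a knight.
Jack is a knave.

Verification:
- Eve (knight) says "At least one of us is a knight" - this is TRUE because Eve and Noah are knights.
- Noah (knight) says "Eve is a knight" - this is TRUE because Eve is a knight.
- Jack (knave) says "Noah always lies" - this is FALSE (a lie) because Noah is a knight.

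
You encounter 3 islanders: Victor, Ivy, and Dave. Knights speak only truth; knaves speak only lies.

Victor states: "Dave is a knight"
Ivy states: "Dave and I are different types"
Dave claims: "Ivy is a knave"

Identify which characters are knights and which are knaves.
Victor is a knave.
Ivy is a knight.
Dave is a knave.

Verification:
- Victor (knave) says "Dave is a knight" - this is FALSE (a lie) because Dave is a knave.
- Ivy (knight) says "Dave and I are different types" - this is TRUE because Ivy is a knight and Dave is a knave.
- Dave (knave) says "Ivy is a knave" - this is FALSE (a lie) because Ivy is a knight.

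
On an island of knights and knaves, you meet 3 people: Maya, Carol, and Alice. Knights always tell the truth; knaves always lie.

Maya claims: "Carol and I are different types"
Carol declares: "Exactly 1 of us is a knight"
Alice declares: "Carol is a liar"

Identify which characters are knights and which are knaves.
Maya is a knight.
Carol is a knave.
Alice is a knight.

Verification:
- Maya (knight) says "Carol and I are different types" - this is TRUE because Maya is a knight and Carol is a knave.
- Carol (knave) says "Exactly 1 of us is a knight" - this is FALSE (a lie) because there are 2 knights.
- Alice (knight) says "Carol is a liar" - this is TRUE because Carol is a knave.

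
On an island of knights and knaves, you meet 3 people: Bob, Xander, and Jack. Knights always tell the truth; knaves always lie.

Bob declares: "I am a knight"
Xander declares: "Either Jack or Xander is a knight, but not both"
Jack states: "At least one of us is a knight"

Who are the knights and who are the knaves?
Bob is a knave.
Xander is a knave.
Jack is a knave.

Verification:
- Bob (knave) says "I am a knight" - this is FALSE (a lie) because Bob is a knave.
- Xander (knave) says "Either Jack or Xander is a knight, but not both" - this is FALSE (a lie) because Jack is a knave and Xander is a knave.
- Jack (knave) says "At least one of us is a knight" - this is FALSE (a lie) because no one is a knight.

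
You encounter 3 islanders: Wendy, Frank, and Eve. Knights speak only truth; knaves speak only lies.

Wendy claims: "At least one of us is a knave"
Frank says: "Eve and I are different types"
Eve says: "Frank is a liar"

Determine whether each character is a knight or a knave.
Wendy is a knight.
Frank is a knight.
Eve is a knave.

Verification:
- Wendy (knight) says "At least one of us is a knave" - this is TRUE because Eve is a knave.
- Frank (knight) says "Eve and I are different types" - this is TRUE because Frank is a knight and Eve is a knave.
- Eve (knave) says "Frank is a liar" - this is FALSE (a lie) because Frank is a knight.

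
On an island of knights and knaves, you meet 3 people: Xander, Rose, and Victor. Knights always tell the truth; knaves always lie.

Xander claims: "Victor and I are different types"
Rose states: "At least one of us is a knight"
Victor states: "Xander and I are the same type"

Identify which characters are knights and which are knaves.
Xander is a knight.
Rose is a knight.
Victor is a knave.

Verification:
- Xander (knight) says "Victor and I are different types" - this is TRUE because Xander is a knight and Victor is a knave.
- Rose (knight) says "At least one of us is a knight" - this is TRUE because Xander and Rose are knights.
- Victor (knave) says "Xander and I are the same type" - this is FALSE (a lie) because Victor is a knave and Xander is a knight.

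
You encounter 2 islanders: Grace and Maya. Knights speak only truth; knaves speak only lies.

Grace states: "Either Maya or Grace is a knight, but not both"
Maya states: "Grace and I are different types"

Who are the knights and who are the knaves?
Grace is a knave.
Maya is a knave.

Verification:
- Grace (knave) says "Either Maya or Grace is a knight, but not both" - this is FALSE (a lie) because Maya is a knave and Grace is a knave.
- Maya (knave) says "Grace and I are different types" - this is FALSE (a lie) because Maya is a knave and Grace is a knave.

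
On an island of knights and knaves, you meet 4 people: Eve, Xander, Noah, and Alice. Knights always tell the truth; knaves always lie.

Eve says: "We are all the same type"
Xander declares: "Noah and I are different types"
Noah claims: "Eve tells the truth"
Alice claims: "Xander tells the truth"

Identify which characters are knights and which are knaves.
Eve is a knave.
Xander is a knight.
Noah is a knave.
Alice is a knight.

Verification:
- Eve (knave) says "We are all the same type" - this is FALSE (a lie) because Xander and Alice are knights and Eve and Noah are knaves.
- Xander (knight) says "Noah and I are different types" - this is TRUE because Xander is a knight and Noah is a knave.
- Noah (knave) says "Eve tells the truth" - this is FALSE (a lie) because Eve is a knave.
- Alice (knight) says "Xander tells the truth" - this is TRUE because Xander is a knight.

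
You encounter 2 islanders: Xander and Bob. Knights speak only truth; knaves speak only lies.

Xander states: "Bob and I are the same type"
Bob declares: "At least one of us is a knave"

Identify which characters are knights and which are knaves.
Xander is a knave.
Bob is a knight.

Verification:
- Xander (knave) says "Bob and I are the same type" - this is FALSE (a lie) because Xander is a knave and Bob is a knight.
- Bob (knight) says "At least one of us is a knave" - this is TRUE because Xander is a knave.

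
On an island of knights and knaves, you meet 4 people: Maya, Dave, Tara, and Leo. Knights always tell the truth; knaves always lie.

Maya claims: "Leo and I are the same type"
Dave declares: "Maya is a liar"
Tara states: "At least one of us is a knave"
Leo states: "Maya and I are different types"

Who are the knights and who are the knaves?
Maya is a knave.
Dave is a knight.
Tara is a knight.
Leo is a knight.

Verification:
- Maya (knave) says "Leo and I are the same type" - this is FALSE (a lie) because Maya is a knave and Leo is a knight.
- Dave (knight) says "Maya is a liar" - this is TRUE because Maya is a knave.
- Tara (knight) says "At least one of us is a knave" - this is TRUE because Maya is a knave.
- Leo (knight) says "Maya and I are different types" - this is TRUE because Leo is a knight and Maya is a knave.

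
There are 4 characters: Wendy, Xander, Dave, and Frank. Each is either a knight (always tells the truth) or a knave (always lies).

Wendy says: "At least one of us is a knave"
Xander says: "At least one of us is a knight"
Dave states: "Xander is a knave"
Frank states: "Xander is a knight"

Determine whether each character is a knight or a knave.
Wendy is a knight.
Xander is a knight.
Dave is a knave.
Frank is a knight.

Verification:
- Wendy (knight) says "At least one of us is a knave" - this is TRUE because Dave is a knave.
- Xander (knight) says "At least one of us is a knight" - this is TRUE because Wendy, Xander, and Frank are knights.
- Dave (knave) says "Xander is a knave" - this is FALSE (a lie) because Xander is a knight.
- Frank (knight) says "Xander is a knight" - this is TRUE because Xander is a knight.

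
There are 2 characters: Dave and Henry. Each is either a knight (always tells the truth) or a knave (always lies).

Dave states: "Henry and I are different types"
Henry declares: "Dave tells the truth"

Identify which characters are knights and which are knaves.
Dave is a knave.
Henry is a knave.

Verification:
- Dave (knave) says "Henry and I are different types" - this is FALSE (a lie) because Dave is a knave and Henry is a knave.
- Henry (knave) says "Dave tells the truth" - this is FALSE (a lie) because Dave is a knave.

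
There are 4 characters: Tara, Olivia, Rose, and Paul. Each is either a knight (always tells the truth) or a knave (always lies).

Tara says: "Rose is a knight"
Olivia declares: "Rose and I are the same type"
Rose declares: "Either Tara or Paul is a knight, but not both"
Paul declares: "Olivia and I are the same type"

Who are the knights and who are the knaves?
Tara is a knight.
Olivia is a knight.
Rose is a knight.
Paul is a knave.

Verification:
- Tara (knight) says "Rose is a knight" - this is TRUE because Rose is a knight.
- Olivia (knight) says "Rose and I are the same type" - this is TRUE because Olivia is a knight and Rose is a knight.
- Rose (knight) says "Either Tara or Paul is a knight, but not both" - this is TRUE because Tara is a knight and Paul is a knave.
- Paul (knave) says "Olivia and I are the same type" - this is FALSE (a lie) because Paul is a knave and Olivia is a knight.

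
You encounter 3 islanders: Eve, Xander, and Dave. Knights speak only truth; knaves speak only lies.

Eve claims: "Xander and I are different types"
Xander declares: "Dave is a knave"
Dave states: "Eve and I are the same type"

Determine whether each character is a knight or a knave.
Eve is a knight.
Xander is a knave.
Dave is a knight.

Verification:
- Eve (knight) says "Xander and I are different types" - this is TRUE because Eve is a knight and Xander is a knave.
- Xander (knave) says "Dave is a knave" - this is FALSE (a lie) because Dave is a knight.
- Dave (knight) says "Eve and I are the same type" - this is TRUE because Dave is a knight and Eve is a knight.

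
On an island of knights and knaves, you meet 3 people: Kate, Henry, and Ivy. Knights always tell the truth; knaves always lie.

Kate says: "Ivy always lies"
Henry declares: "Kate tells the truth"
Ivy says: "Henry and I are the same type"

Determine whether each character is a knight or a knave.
Kate is a knight.
Henry is a knight.
Ivy is a knave.

Verification:
- Kate (knight) says "Ivy always lies" - this is TRUE because Ivy is a knave.
- Henry (knight) says "Kate tells the truth" - this is TRUE because Kate is a knight.
- Ivy (knave) says "Henry and I are the same type" - this is FALSE (a lie) because Ivy is a knave and Henry is a knight.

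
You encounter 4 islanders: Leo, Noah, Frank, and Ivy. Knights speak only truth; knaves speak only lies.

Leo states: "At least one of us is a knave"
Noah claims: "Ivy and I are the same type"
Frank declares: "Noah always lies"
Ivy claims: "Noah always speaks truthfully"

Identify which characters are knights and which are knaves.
Leo is a knight.
Noah is a knight.
Frank is a knave.
Ivy is a knight.

Verification:
- Leo (knight) says "At least one of us is a knave" - this is TRUE because Frank is a knave.
- Noah (knight) says "Ivy and I are the same type" - this is TRUE because Noah is a knight and Ivy is a knight.
- Frank (knave) says "Noah always lies" - this is FALSE (a lie) because Noah is a knight.
- Ivy (knight) says "Noah always speaks truthfully" - this is TRUE because Noah is a knight.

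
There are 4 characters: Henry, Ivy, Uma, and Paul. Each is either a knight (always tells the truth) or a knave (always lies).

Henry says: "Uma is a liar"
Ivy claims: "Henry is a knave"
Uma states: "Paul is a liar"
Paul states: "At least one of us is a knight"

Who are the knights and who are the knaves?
Henry is a knight.
Ivy is a knave.
Uma is a knave.
Paul is a knight.

Verification:
- Henry (knight) says "Uma is a liar" - this is TRUE because Uma is a knave.
- Ivy (knave) says "Henry is a knave" - this is FALSE (a lie) because Henry is a knight.
- Uma (knave) says "Paul is a liar" - this is FALSE (a lie) because Paul is a knight.
- Paul (knight) says "At least one of us is a knight" - this is TRUE because Henry and Paul are knights.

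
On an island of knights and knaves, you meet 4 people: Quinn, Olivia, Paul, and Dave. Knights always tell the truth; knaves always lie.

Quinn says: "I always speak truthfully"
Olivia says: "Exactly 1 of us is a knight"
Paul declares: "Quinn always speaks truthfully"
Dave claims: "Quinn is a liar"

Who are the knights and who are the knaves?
Quinn is a knight.
Olivia is a knave.
Paul is a knight.
Dave is a knave.

Verification:
- Quinn (knight) says "I always speak truthfully" - this is TRUE because Quinn is a knight.
- Olivia (knave) says "Exactly 1 of us is a knight" - this is FALSE (a lie) because there are 2 knights.
- Paul (knight) says "Quinn always speaks truthfully" - this is TRUE because Quinn is a knight.
- Dave (knave) says "Quinn is a liar" - this is FALSE (a lie) because Quinn is a knight.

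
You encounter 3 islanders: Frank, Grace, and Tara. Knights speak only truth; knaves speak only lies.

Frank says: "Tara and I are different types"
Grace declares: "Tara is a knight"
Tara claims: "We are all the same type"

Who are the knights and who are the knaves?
Frank is a knight.
Grace is a knave.
Tara is a knave.

Verification:
- Frank (knight) says "Tara and I are different types" - this is TRUE because Frank is a knight and Tara is a knave.
- Grace (knave) says "Tara is a knight" - this is FALSE (a lie) because Tara is a knave.
- Tara (knave) says "We are all the same type" - this is FALSE (a lie) because Frank is a knight and Grace and Tara are knaves.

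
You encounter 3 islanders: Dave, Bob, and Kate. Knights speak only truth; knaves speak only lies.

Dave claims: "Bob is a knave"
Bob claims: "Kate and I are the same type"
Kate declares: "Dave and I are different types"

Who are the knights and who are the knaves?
Dave is a knave.
Bob is a knight.
Kate is a knight.

Verification:
- Dave (knave) says "Bob is a knave" - this is FALSE (a lie) because Bob is a knight.
- Bob (knight) says "Kate and I are the same type" - this is TRUE because Bob is a knight and Kate is a knight.
- Kate (knight) says "Dave and I are different types" - this is TRUE because Kate is a knight and Dave is a knave.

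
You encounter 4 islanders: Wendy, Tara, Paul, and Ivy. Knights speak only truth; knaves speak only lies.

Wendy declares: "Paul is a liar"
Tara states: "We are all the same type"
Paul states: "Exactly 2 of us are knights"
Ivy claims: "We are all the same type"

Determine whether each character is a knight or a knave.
Wendy is a knight.
Tara is a knave.
Paul is a knave.
Ivy is a knave.

Verification:
- Wendy (knight) says "Paul is a liar" - this is TRUE because Paul is a knave.
- Tara (knave) says "We are all the same type" - this is FALSE (a lie) because Wendy is a knight and Tara, Paul, and Ivy are knaves.
- Paul (knave) says "Exactly 2 of us are knights" - this is FALSE (a lie) because there are 1 knights.
- Ivy (knave) says "We are all the same type" - this is FALSE (a lie) because Wendy is a knight and Tara, Paul, and Ivy are knaves.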